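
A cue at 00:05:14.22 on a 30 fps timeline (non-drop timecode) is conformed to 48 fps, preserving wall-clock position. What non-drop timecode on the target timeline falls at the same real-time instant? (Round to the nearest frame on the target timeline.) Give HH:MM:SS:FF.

Source frame index: (0×3600 + 5×60 + 14) × 30 + 22 = 9442.
Real time: 9442 / (30) = 4721/15 s.
Target frame: (4721/15) × (48) = 75536/5 ≈ 15107.200 → 15107.
At 48 labels/s: frame 15107 → 00:05:14:35.

00:05:14:35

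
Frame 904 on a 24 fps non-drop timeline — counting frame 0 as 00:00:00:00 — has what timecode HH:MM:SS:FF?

904 ÷ 24 = 37 full seconds, remainder 16 frames.
37 s = 0 h 0 min 37 s.
Timecode: 00:00:37:16.

00:00:37:16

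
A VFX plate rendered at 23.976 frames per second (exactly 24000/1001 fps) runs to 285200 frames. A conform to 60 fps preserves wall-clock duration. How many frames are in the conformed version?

Target frames = source frames × (target rate / source rate) = 285200 × (60)/(24000/1001) = 285200 × 1001/400 = 713713.

713713 frames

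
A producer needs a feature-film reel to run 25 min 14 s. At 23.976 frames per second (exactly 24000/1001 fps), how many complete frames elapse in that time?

25 min 14 s = 1514 s.
Frames = 1514 × 24000/1001 = 36336000/1001 ≈ 36299.7003.
Complete frames: 36299.

36299 frames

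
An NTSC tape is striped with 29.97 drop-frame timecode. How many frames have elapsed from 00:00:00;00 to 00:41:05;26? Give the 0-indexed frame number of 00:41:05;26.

73902

As if non-drop at 30 labels/s: (0 × 3600 + 41 × 60 + 5) × 30 + 26 = 73976.
Minute boundaries passed: 41; those not divisible by 10: 41 − 4 = 37; dropped labels = 2 × 37 = 74.
Actual frame index = 73976 − 74 = 73902.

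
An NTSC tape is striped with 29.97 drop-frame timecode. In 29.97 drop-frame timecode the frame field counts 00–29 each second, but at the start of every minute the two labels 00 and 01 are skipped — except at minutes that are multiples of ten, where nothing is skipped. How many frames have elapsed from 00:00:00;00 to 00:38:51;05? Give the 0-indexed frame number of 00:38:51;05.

Complete 10-minute blocks: 3, each 17982 frames → 53946.
Remaining 8 whole minutes in the current block: 1800 + 7 × 1798 = 14386 frames.
Within the current minute: 51 × 30 + 5 − 2 = 1533 (labels ;00/;01 skipped at this minute). Total = 53946 + 14386 + 1533 = 69865.

69865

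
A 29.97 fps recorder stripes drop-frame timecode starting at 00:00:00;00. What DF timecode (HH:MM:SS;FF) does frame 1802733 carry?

16:42:31;07

Ten DF minutes hold 17982 frames, so frame 1802733 lies in block 100 (frames 1798200–1816181) with 4533 frames into that block.
The block's first minute is 1800 frames and the rest 1798 each; 4533 frames reaches minute 2, so 100 × 18 + 2 × 2 = 1804 labels have been skipped so far.
Adding those back, label number 1802733 + 1804 = 1804537 at 30 labels/s is 60151 s + 7 f = 16 h 42 min 31 s frame 7, i.e. 16:42:31;07.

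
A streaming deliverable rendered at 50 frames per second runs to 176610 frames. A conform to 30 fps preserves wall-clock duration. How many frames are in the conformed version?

105966 frames

Target frames = source frames × (target rate / source rate) = 176610 × (30)/(50) = 176610 × 3/5 = 105966.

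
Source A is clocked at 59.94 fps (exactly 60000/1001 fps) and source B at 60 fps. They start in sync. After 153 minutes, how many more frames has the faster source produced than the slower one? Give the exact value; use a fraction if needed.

550800/1001 frames

153 min = 9180 s.
A emits 60000/1001 × 9180 = 550800000/1001 frames; B emits 60 × 9180 = 550800.
Difference = 550800/1001 frames (≈ 550.2498); B is ahead of A.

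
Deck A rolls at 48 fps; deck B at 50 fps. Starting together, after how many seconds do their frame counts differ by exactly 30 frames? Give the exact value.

The gap grows by |50 − 48| = 2 frames per second.
Time for a 30-frame gap: 30 ÷ (2) = 15 s.

15 seconds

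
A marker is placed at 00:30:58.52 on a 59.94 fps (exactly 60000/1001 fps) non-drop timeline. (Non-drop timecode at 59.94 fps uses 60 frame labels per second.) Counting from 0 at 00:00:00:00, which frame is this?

Total seconds to the label: (0 × 3600 + 30 × 60 + 58) = 1858.
Frame index = 1858 × 60 + 52 = 111532.

frame 111532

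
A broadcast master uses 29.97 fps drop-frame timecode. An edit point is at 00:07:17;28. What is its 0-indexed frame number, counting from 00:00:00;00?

As if non-drop at 30 labels/s: (0 × 3600 + 7 × 60 + 17) × 30 + 28 = 13138.
Minute boundaries passed: 7; those not divisible by 10: 7 − 0 = 7; dropped labels = 2 × 7 = 14.
Actual frame index = 13138 − 14 = 13124.

13124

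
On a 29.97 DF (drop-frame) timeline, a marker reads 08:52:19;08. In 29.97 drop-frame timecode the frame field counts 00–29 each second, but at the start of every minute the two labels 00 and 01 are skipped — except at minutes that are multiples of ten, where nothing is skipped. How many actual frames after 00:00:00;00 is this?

957220

Complete 10-minute blocks: 53, each 17982 frames → 953046.
Remaining 2 whole minutes in the current block: 1800 + 1 × 1798 = 3598 frames.
Within the current minute: 19 × 30 + 8 − 2 = 576 (labels ;00/;01 skipped at this minute). Total = 953046 + 3598 + 576 = 957220.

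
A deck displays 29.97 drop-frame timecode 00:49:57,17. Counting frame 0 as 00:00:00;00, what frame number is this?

As if non-drop at 30 labels/s: (0 × 3600 + 49 × 60 + 57) × 30 + 17 = 89927.
Minute boundaries passed: 49; those not divisible by 10: 49 − 4 = 45; dropped labels = 2 × 45 = 90.
Actual frame index = 89927 − 90 = 89837.

89837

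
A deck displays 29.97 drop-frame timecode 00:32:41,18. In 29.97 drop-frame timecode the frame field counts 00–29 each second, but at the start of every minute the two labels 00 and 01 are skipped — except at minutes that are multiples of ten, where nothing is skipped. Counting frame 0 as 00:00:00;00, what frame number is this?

58790

As if non-drop at 30 labels/s: (0 × 3600 + 32 × 60 + 41) × 30 + 18 = 58848.
Minute boundaries passed: 32; those not divisible by 10: 32 − 3 = 29; dropped labels = 2 × 29 = 58.
Actual frame index = 58848 − 58 = 58790.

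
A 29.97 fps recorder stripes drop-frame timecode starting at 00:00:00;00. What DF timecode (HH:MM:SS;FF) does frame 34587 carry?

Ten DF minutes hold 17982 frames, so frame 34587 lies in block 1 (frames 17982–35963) with 16605 frames into that block.
The block's first minute is 1800 frames and the rest 1798 each; 16605 frames reaches minute 9, so 1 × 18 + 9 × 2 = 36 labels have been skipped so far.
Adding those back, label number 34587 + 36 = 34623 at 30 labels/s is 1154 s + 3 f = 0 h 19 min 14 s frame 3, i.e. 00:19:14;03.

00:19:14;03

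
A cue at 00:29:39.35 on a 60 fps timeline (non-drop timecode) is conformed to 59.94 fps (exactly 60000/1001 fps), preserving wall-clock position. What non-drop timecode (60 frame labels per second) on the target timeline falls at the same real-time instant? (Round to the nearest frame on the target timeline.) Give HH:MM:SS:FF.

00:29:37:48

Source frame index: (0×3600 + 29×60 + 39) × 60 + 35 = 106775.
Real time: 106775 / (60) = 21355/12 s.
Target frame: (21355/12) × (60000/1001) = 106775000/1001 ≈ 106668.332 → 106668.
At 60 labels/s: frame 106668 → 00:29:37:48.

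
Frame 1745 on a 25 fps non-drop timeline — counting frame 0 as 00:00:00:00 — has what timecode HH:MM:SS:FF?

00:01:09:20

1745 ÷ 25 = 69 full seconds, remainder 20 frames.
69 s = 0 h 1 min 9 s.
Timecode: 00:01:09:20.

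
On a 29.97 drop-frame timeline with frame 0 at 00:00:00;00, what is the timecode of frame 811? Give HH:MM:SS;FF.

Each 10-minute DF block holds 10 × 60 × 30 − 9 × 2 = 17982 frames. 811 ÷ 17982 → 0 full blocks, remainder 811.
Within the partial block the first minute is 1800 frames and each further minute 1798, so 0 further minute boundaries passed. Total skipped labels = 18 × 0 + 2 × 0 = 0.
Non-drop label index = 811 + 0 = 811; at 30 labels/s that is 00:00:27:01, i.e. DF 00:00:27;01.

00:00:27;01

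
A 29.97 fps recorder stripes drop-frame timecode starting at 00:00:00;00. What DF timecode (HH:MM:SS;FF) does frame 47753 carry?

00:26:33;11

Each 10-minute DF block holds 10 × 60 × 30 − 9 × 2 = 17982 frames. 47753 ÷ 17982 → 2 full blocks, remainder 11789.
Within the partial block the first minute is 1800 frames and each further minute 1798, so 6 further minute boundaries passed. Total skipped labels = 18 × 2 + 2 × 6 = 48.
Non-drop label index = 47753 + 48 = 47801; at 30 labels/s that is 00:26:33:11, i.e. DF 00:26:33;11.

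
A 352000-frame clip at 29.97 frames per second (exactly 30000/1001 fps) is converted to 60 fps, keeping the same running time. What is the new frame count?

704704 frames

Target frames = source frames × (target rate / source rate) = 352000 × (60)/(30000/1001) = 352000 × 1001/500 = 704704.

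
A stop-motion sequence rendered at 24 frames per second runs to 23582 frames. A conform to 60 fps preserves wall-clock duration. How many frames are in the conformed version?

58955 frames

Frames at target rate = 23582 × (60) / (24) = 58955.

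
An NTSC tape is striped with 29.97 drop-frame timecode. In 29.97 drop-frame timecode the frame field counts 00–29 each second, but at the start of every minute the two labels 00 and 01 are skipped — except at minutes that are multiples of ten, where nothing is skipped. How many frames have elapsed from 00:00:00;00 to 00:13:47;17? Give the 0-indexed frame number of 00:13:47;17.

As if non-drop at 30 labels/s: (0 × 3600 + 13 × 60 + 47) × 30 + 17 = 24827.
Minute boundaries passed: 13; those not divisible by 10: 13 − 1 = 12; dropped labels = 2 × 12 = 24.
Actual frame index = 24827 − 24 = 24803.

24803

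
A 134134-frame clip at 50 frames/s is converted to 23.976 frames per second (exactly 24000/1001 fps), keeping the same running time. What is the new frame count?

64320 frames

Target frames = source frames × (target rate / source rate) = 134134 × (24000/1001)/(50) = 134134 × 480/1001 = 64320.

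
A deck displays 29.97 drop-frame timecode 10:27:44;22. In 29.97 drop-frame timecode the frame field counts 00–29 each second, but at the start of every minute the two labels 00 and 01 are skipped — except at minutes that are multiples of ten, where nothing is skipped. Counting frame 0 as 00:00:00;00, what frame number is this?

As if non-drop at 30 labels/s: (10 × 3600 + 27 × 60 + 44) × 30 + 22 = 1129942.
Minute boundaries passed: 627; those not divisible by 10: 627 − 62 = 565; dropped labels = 2 × 565 = 1130.
Actual frame index = 1129942 − 1130 = 1128812.

1128812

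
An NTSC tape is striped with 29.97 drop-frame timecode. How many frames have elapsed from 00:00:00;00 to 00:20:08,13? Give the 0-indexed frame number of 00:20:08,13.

Complete 10-minute blocks: 2, each 17982 frames → 35964.
Remaining 0 whole minutes in the current block: 0 frames.
Within the current minute: 8 × 30 + 13 = 253. Total = 35964 + 0 + 253 = 36217.

36217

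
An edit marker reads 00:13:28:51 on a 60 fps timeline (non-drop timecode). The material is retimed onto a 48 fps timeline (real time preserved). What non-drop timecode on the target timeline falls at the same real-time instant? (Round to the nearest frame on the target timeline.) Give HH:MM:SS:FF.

Source frame index: (0×3600 + 13×60 + 28) × 60 + 51 = 48531.
Real time: 48531 / (60) = 16177/20 s.
Target frame: (16177/20) × (48) = 194124/5 ≈ 38824.800 → 38825.
At 48 labels/s: frame 38825 → 00:13:28:41.

00:13:28:41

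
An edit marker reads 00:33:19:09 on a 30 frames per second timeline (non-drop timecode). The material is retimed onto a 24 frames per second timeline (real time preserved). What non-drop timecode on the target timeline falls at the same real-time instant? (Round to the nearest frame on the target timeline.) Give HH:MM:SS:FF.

Source frame index: (0×3600 + 33×60 + 19) × 30 + 9 = 59979.
Real time: 59979 / (30) = 19993/10 s.
Target frame: (19993/10) × (24) = 239916/5 ≈ 47983.200 → 47983.
At 24 labels/s: frame 47983 → 00:33:19:07.

00:33:19:07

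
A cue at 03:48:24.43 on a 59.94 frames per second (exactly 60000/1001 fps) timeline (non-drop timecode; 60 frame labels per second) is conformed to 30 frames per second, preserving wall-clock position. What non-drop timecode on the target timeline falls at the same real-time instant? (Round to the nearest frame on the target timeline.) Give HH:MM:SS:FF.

Source frame index: (3×3600 + 48×60 + 24) × 60 + 43 = 822283.
Real time: 822283 / (60000/1001) = 823105283/60000 s.
Target frame: (823105283/60000) × (30) = 823105283/2000 ≈ 411552.642 → 411553.
At 30 labels/s: frame 411553 → 03:48:38:13.

03:48:38:13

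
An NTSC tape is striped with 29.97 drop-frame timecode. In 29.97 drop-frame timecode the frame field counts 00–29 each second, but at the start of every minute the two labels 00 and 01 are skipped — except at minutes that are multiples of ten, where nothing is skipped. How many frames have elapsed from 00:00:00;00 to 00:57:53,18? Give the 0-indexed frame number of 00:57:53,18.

104104

Complete 10-minute blocks: 5, each 17982 frames → 89910.
Remaining 7 whole minutes in the current block: 1800 + 6 × 1798 = 12588 frames.
Within the current minute: 53 × 30 + 18 − 2 = 1606 (labels ;00/;01 skipped at this minute). Total = 89910 + 12588 + 1606 = 104104.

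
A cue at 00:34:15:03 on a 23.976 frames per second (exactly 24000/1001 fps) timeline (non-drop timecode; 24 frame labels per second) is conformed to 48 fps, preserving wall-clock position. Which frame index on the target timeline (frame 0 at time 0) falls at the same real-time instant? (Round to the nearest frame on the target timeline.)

Source frame index: (0×3600 + 34×60 + 15) × 24 + 3 = 49323.
Real time: 49323 / (24000/1001) = 16457441/8000 s.
Target frame: (16457441/8000) × (48) = 49372323/500 ≈ 98744.646 → 98745.

frame 98745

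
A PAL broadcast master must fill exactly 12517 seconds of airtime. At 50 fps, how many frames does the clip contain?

Frames = 12517 × 50 = 625850.

625850 frames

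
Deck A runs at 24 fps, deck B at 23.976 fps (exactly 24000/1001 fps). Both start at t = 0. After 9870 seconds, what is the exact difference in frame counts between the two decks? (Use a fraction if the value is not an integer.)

33840/143 frames

A emits 24 × 9870 = 236880 frames; B emits 24000/1001 × 9870 = 33840000/143.
Difference = 33840/143 frames (≈ 236.6434); B is behind A.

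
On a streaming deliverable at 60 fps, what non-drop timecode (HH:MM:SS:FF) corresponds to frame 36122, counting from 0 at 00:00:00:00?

00:10:02:02

36122 ÷ 60 = 602 full seconds, remainder 2 frames.
602 s = 0 h 10 min 2 s.
Timecode: 00:10:02:02.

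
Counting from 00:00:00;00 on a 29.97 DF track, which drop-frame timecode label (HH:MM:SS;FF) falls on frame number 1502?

Each 10-minute DF block holds 10 × 60 × 30 − 9 × 2 = 17982 frames. 1502 ÷ 17982 → 0 full blocks, remainder 1502.
Within the partial block the first minute is 1800 frames and each further minute 1798, so 0 further minute boundaries passed. Total skipped labels = 18 × 0 + 2 × 0 = 0.
Non-drop label index = 1502 + 0 = 1502; at 30 labels/s that is 00:00:50:02, i.e. DF 00:00:50;02.

00:00:50;02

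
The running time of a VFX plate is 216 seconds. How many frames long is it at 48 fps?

10368 frames

Frames = 216 × 48 = 10368.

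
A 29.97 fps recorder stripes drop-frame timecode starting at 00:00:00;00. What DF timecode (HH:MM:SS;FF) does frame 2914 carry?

Ten DF minutes hold 17982 frames, so frame 2914 lies in block 0 (frames 0–17981) with 2914 frames into that block.
The block's first minute is 1800 frames and the rest 1798 each; 2914 frames reaches minute 1, so 0 × 18 + 1 × 2 = 2 labels have been skipped so far.
Adding those back, label number 2914 + 2 = 2916 at 30 labels/s is 97 s + 6 f = 0 h 1 min 37 s frame 6, i.e. 00:01:37;06.

00:01:37;06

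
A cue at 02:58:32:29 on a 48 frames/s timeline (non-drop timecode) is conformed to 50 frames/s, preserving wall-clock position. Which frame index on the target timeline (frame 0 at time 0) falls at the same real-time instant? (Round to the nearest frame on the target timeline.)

Source frame index: (2×3600 + 58×60 + 32) × 48 + 29 = 514205.
Real time: 514205 / (48) = 514205/48 s.
Target frame: (514205/48) × (50) = 12855125/24 ≈ 535630.208 → 535630.

frame 535630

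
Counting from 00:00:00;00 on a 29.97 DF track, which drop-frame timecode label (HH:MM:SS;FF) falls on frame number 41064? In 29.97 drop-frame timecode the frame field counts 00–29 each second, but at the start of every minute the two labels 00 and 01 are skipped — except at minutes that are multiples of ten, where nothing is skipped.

00:22:50;04

Ten DF minutes hold 17982 frames, so frame 41064 lies in block 2 (frames 35964–53945) with 5100 frames into that block.
The block's first minute is 1800 frames and the rest 1798 each; 5100 frames reaches minute 2, so 2 × 18 + 2 × 2 = 40 labels have been skipped so far.
Adding those back, label number 41064 + 40 = 41104 at 30 labels/s is 1370 s + 4 f = 0 h 22 min 50 s frame 4, i.e. 00:22:50;04.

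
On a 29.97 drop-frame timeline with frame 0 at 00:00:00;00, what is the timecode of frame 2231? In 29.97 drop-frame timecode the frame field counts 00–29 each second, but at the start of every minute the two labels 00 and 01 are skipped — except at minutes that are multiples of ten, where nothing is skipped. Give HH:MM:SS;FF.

Ten DF minutes hold 17982 frames, so frame 2231 lies in block 0 (frames 0–17981) with 2231 frames into that block.
The block's first minute is 1800 frames and the rest 1798 each; 2231 frames reaches minute 1, so 0 × 18 + 1 × 2 = 2 labels have been skipped so far.
Adding those back, label number 2231 + 2 = 2233 at 30 labels/s is 74 s + 13 f = 0 h 1 min 14 s frame 13, i.e. 00:01:14;13.

00:01:14;13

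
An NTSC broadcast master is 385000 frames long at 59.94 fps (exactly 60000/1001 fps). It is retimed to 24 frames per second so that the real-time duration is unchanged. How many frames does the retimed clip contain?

154154 frames

Target frames = source frames × (target rate / source rate) = 385000 × (24)/(60000/1001) = 385000 × 1001/2500 = 154154.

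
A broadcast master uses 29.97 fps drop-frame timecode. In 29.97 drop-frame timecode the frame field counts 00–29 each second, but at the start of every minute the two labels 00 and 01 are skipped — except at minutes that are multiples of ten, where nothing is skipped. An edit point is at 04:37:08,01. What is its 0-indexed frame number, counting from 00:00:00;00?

Complete 10-minute blocks: 27, each 17982 frames → 485514.
Remaining 7 whole minutes in the current block: 1800 + 6 × 1798 = 12588 frames.
Within the current minute: 8 × 30 + 1 − 2 = 239 (labels ;00/;01 skipped at this minute). Total = 485514 + 12588 + 239 = 498341.

498341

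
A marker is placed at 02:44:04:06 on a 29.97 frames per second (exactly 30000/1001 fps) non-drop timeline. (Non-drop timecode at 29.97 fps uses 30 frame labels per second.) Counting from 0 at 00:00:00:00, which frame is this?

295326

Total seconds to the label: (2 × 3600 + 44 × 60 + 4) = 9844.
Frame index = 9844 × 30 + 6 = 295326.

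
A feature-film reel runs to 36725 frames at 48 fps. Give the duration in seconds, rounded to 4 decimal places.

765.1042 seconds

Running time = 36725 × 1/48 = 36725/48 s ≈ 765.1042 s.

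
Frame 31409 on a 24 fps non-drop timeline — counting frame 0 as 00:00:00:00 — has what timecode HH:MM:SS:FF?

31409 ÷ 24 = 1308 full seconds, remainder 17 frames.
1308 s = 0 h 21 min 48 s.
Timecode: 00:21:48:17.

00:21:48:17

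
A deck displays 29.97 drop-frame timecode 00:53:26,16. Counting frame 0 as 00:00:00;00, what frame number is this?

As if non-drop at 30 labels/s: (0 × 3600 + 53 × 60 + 26) × 30 + 16 = 96196.
Minute boundaries passed: 53; those not divisible by 10: 53 − 5 = 48; dropped labels = 2 × 48 = 96.
Actual frame index = 96196 − 96 = 96100.

96100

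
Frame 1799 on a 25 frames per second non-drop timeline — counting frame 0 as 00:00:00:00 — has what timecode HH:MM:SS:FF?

1799 ÷ 25 = 71 full seconds, remainder 24 frames.
71 s = 0 h 1 min 11 s.
Timecode: 00:01:11:24.

00:01:11:24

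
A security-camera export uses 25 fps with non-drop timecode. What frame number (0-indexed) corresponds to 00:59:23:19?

Total seconds to the label: (0 × 3600 + 59 × 60 + 23) = 3563.
Frame index = 3563 × 25 + 19 = 89094.

89094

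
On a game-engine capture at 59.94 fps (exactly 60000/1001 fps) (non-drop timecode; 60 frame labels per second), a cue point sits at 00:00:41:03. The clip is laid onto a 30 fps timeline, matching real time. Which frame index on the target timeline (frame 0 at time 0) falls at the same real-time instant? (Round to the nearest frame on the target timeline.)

Source frame index: (0×3600 + 0×60 + 41) × 60 + 3 = 2463.
Real time: 2463 / (60000/1001) = 821821/20000 s.
Target frame: (821821/20000) × (30) = 2465463/2000 ≈ 1232.732 → 1233.

frame 1233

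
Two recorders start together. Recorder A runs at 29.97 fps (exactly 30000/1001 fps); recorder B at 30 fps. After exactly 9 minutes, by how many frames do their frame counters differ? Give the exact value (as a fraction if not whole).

16200/1001 frames

9 min = 540 s.
A emits 30000/1001 × 540 = 16200000/1001 frames; B emits 30 × 540 = 16200.
Difference = 16200/1001 frames (≈ 16.1838); B is ahead of A.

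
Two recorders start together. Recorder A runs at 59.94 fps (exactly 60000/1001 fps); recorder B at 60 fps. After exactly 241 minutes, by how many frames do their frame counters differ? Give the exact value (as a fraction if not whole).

867600/1001 frames

241 min = 14460 s.
A emits 60000/1001 × 14460 = 867600000/1001 frames; B emits 60 × 14460 = 867600.
Difference = 867600/1001 frames (≈ 866.7333); B is ahead of A.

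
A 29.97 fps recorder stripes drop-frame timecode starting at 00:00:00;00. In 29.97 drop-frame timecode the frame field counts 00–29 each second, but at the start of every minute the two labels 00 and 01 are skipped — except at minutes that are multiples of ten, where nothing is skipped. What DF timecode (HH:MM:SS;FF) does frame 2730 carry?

Ten DF minutes hold 17982 frames, so frame 2730 lies in block 0 (frames 0–17981) with 2730 frames into that block.
The block's first minute is 1800 frames and the rest 1798 each; 2730 frames reaches minute 1, so 0 × 18 + 1 × 2 = 2 labels have been skipped so far.
Adding those back, label number 2730 + 2 = 2732 at 30 labels/s is 91 s + 2 f = 0 h 1 min 31 s frame 2, i.e. 00:01:31;02.

00:01:31;02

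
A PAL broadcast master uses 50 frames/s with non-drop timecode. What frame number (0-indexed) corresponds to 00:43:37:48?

Total seconds to the label: (0 × 3600 + 43 × 60 + 37) = 2617.
Frame index = 2617 × 50 + 48 = 130898.

130898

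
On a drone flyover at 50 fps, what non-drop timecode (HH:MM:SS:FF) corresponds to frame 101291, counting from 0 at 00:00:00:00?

00:33:45:41

101291 ÷ 50 = 2025 full seconds, remainder 41 frames.
2025 s = 0 h 33 min 45 s.
Timecode: 00:33:45:41.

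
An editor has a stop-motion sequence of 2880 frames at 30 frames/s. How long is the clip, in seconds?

Running time = 2880 / (30) = 96 s.

96 seconds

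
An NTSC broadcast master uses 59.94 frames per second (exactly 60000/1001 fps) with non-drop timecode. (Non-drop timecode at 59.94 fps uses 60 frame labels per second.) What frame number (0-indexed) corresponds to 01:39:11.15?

Total seconds to the label: (1 × 3600 + 39 × 60 + 11) = 5951.
Frame index = 5951 × 60 + 15 = 357075.

frame 357075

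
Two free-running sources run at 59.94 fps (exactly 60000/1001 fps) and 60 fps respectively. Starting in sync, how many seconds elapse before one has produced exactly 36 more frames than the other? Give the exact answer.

600.6 seconds

The gap grows by |60 − 60000/1001| = 60/1001 frames per second.
Time for a 36-frame gap: 36 ÷ (60/1001) = 600.6 s.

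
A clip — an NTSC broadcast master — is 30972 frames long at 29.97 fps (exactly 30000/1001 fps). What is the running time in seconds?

Running time = 30972 / (30000/1001) = 1033.4324 s.

1033.4324 seconds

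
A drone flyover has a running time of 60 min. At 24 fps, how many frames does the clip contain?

60 min = 3600 s.
Frames = 3600 × 24 = 86400.

86400 frames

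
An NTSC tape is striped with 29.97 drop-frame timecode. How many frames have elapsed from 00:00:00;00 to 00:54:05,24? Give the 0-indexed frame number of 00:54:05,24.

As if non-drop at 30 labels/s: (0 × 3600 + 54 × 60 + 5) × 30 + 24 = 97374.
Minute boundaries passed: 54; those not divisible by 10: 54 − 5 = 49; dropped labels = 2 × 49 = 98.
Actual frame index = 97374 − 98 = 97276.

97276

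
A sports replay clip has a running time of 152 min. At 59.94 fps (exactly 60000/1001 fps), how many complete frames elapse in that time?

546653 frames

152 min = 9120 s.
Frames = 9120 × 60000/1001 = 547200000/1001 ≈ 546653.3467.
Complete frames: 546653.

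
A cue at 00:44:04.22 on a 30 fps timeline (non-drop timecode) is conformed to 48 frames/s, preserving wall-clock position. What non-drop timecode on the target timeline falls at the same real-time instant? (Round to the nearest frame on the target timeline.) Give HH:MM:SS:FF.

00:44:04:35

Source frame index: (0×3600 + 44×60 + 4) × 30 + 22 = 79342.
Real time: 79342 / (30) = 39671/15 s.
Target frame: (39671/15) × (48) = 634736/5 ≈ 126947.200 → 126947.
At 48 labels/s: frame 126947 → 00:44:04:35.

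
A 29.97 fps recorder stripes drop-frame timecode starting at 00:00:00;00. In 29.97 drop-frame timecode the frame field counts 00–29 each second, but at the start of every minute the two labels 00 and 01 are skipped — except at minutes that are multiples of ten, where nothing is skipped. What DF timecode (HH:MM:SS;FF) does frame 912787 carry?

Each 10-minute DF block holds 10 × 60 × 30 − 9 × 2 = 17982 frames. 912787 ÷ 17982 → 50 full blocks, remainder 13687.
Within the partial block the first minute is 1800 frames and each further minute 1798, so 7 further minute boundaries passed. Total skipped labels = 18 × 50 + 2 × 7 = 914.
Non-drop label index = 912787 + 914 = 913701; at 30 labels/s that is 08:27:36:21, i.e. DF 08:27:36;21.

08:27:36;21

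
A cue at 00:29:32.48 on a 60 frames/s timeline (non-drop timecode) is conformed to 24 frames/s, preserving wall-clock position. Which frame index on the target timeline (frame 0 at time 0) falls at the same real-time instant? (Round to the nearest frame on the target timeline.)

frame 42547

Source frame index: (0×3600 + 29×60 + 32) × 60 + 48 = 106368.
Real time: 106368 / (60) = 8864/5 s.
Target frame: (8864/5) × (24) = 212736/5 ≈ 42547.200 → 42547.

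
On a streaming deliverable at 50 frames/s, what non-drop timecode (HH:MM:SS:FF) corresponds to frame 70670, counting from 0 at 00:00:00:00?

70670 ÷ 50 = 1413 full seconds, remainder 20 frames.
1413 s = 0 h 23 min 33 s.
Timecode: 00:23:33:20.

00:23:33:20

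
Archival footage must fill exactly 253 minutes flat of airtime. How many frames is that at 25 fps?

379500 frames

253 min = 15180 s.
Frames = 15180 × 25 = 379500.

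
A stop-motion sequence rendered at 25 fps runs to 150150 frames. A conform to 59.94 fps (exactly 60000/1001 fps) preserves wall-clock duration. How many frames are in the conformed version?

360000 frames

Target frames = source frames × (target rate / source rate) = 150150 × (60000/1001)/(25) = 150150 × 2400/1001 = 360000.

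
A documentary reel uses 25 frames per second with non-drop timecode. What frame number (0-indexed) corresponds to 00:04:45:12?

frame 7137

Total seconds to the label: (0 × 3600 + 4 × 60 + 45) = 285.
Frame index = 285 × 25 + 12 = 7137.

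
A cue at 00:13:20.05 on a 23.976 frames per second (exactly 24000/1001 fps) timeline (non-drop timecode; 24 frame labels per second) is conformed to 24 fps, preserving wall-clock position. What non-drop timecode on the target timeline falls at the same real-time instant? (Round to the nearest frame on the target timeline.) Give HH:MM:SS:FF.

Source frame index: (0×3600 + 13×60 + 20) × 24 + 5 = 19205.
Real time: 19205 / (24000/1001) = 3844841/4800 s.
Target frame: (3844841/4800) × (24) = 3844841/200 ≈ 19224.205 → 19224.
At 24 labels/s: frame 19224 → 00:13:21:00.

00:13:21:00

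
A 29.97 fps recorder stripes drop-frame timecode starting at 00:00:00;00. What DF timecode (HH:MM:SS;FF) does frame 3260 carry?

00:01:48;22

Ten DF minutes hold 17982 frames, so frame 3260 lies in block 0 (frames 0–17981) with 3260 frames into that block.
The block's first minute is 1800 frames and the rest 1798 each; 3260 frames reaches minute 1, so 0 × 18 + 1 × 2 = 2 labels have been skipped so far.
Adding those back, label number 3260 + 2 = 3262 at 30 labels/s is 108 s + 22 f = 0 h 1 min 48 s frame 22, i.e. 00:01:48;22.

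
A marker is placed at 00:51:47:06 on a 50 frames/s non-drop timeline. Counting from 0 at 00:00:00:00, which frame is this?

Total seconds to the label: (0 × 3600 + 51 × 60 + 47) = 3107.
Frame index = 3107 × 50 + 6 = 155356.

frame 155356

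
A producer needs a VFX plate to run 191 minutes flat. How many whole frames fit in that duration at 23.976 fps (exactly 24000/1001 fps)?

191 min = 11460 s.
Frames = 11460 × 24000/1001 = 275040000/1001 ≈ 274765.2348.
Complete frames: 274765.

274765 frames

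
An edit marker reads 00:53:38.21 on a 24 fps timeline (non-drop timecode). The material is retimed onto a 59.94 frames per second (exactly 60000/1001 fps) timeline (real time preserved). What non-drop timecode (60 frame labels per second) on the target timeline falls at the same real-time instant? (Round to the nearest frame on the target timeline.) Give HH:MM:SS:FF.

Source frame index: (0×3600 + 53×60 + 38) × 24 + 21 = 77253.
Real time: 77253 / (24) = 25751/8 s.
Target frame: (25751/8) × (60000/1001) = 17557500/91 ≈ 192939.560 → 192940.
At 60 labels/s: frame 192940 → 00:53:35:40.

00:53:35:40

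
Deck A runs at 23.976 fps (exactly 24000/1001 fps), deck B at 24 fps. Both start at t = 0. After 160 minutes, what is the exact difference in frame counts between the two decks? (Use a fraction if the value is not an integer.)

160 min = 9600 s.
A emits 24000/1001 × 9600 = 230400000/1001 frames; B emits 24 × 9600 = 230400.
Difference = 230400/1001 frames (≈ 230.1698); B is ahead of A.

230400/1001 frames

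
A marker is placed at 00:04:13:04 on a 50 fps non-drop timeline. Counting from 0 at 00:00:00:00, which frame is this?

12654

Total seconds to the label: (0 × 3600 + 4 × 60 + 13) = 253.
Frame index = 253 × 50 + 4 = 12654.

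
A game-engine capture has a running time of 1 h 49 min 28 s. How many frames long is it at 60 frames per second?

394080 frames

1 h 49 min 28 s = 6568 s.
Frames = 6568 × 60 = 394080.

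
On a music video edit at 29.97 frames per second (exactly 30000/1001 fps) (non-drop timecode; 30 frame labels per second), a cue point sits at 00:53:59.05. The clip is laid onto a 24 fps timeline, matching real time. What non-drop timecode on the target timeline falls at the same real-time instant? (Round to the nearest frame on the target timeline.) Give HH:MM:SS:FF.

Source frame index: (0×3600 + 53×60 + 59) × 30 + 5 = 97175.
Real time: 97175 / (30000/1001) = 3890887/1200 s.
Target frame: (3890887/1200) × (24) = 3890887/50 ≈ 77817.740 → 77818.
At 24 labels/s: frame 77818 → 00:54:02:10.

00:54:02:10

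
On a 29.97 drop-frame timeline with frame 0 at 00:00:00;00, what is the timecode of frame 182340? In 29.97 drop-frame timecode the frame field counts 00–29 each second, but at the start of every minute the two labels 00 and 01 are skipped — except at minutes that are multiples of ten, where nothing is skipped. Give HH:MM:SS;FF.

01:41:24;02

Ten DF minutes hold 17982 frames, so frame 182340 lies in block 10 (frames 179820–197801) with 2520 frames into that block.
The block's first minute is 1800 frames and the rest 1798 each; 2520 frames reaches minute 1, so 10 × 18 + 1 × 2 = 182 labels have been skipped so far.
Adding those back, label number 182340 + 182 = 182522 at 30 labels/s is 6084 s + 2 f = 1 h 41 min 24 s frame 2, i.e. 01:41:24;02.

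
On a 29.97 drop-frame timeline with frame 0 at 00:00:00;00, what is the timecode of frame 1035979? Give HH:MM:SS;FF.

09:36:07;07

Each 10-minute DF block holds 10 × 60 × 30 − 9 × 2 = 17982 frames. 1035979 ÷ 17982 → 57 full blocks, remainder 11005.
Within the partial block the first minute is 1800 frames and each further minute 1798, so 6 further minute boundaries passed. Total skipped labels = 18 × 57 + 2 × 6 = 1038.
Non-drop label index = 1035979 + 1038 = 1037017; at 30 labels/s that is 09:36:07:07, i.e. DF 09:36:07;07.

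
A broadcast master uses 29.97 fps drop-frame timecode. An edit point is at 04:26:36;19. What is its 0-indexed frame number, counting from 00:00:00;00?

479419

As if non-drop at 30 labels/s: (4 × 3600 + 26 × 60 + 36) × 30 + 19 = 479899.
Minute boundaries passed: 266; those not divisible by 10: 266 − 26 = 240; dropped labels = 2 × 240 = 480.
Actual frame index = 479899 − 480 = 479419.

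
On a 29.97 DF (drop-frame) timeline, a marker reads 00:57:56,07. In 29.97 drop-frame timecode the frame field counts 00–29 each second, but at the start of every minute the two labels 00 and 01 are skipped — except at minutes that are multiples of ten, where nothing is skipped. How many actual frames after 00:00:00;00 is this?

Complete 10-minute blocks: 5, each 17982 frames → 89910.
Remaining 7 whole minutes in the current block: 1800 + 6 × 1798 = 12588 frames.
Within the current minute: 56 × 30 + 7 − 2 = 1685 (labels ;00/;01 skipped at this minute). Total = 89910 + 12588 + 1685 = 104183.

104183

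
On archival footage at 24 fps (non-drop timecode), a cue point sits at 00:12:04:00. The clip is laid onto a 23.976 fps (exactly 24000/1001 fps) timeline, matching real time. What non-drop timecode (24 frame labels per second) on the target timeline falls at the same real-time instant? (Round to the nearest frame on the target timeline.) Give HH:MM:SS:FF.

00:12:03:07

Source frame index: (0×3600 + 12×60 + 4) × 24 + 0 = 17376.
Real time: 17376 / (24) = 724 s.
Target frame: (724) × (24000/1001) = 17376000/1001 ≈ 17358.641 → 17359.
At 24 labels/s: frame 17359 → 00:12:03:07.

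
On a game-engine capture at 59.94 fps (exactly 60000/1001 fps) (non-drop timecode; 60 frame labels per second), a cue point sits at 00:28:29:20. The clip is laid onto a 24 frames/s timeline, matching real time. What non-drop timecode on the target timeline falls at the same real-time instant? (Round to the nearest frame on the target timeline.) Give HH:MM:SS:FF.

00:28:31:01

Source frame index: (0×3600 + 28×60 + 29) × 60 + 20 = 102560.
Real time: 102560 / (60000/1001) = 641641/375 s.
Target frame: (641641/375) × (24) = 5133128/125 ≈ 41065.024 → 41065.
At 24 labels/s: frame 41065 → 00:28:31:01.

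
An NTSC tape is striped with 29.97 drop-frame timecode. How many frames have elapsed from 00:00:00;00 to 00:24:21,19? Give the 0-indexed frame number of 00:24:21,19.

Complete 10-minute blocks: 2, each 17982 frames → 35964.
Remaining 4 whole minutes in the current block: 1800 + 3 × 1798 = 7194 frames.
Within the current minute: 21 × 30 + 19 − 2 = 647 (labels ;00/;01 skipped at this minute). Total = 35964 + 7194 + 647 = 43805.

43805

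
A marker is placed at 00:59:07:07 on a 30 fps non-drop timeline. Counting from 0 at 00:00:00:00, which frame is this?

Total seconds to the label: (0 × 3600 + 59 × 60 + 7) = 3547.
Frame index = 3547 × 30 + 7 = 106417.

106417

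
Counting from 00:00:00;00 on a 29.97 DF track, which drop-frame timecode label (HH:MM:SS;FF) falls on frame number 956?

00:00:31;26

Ten DF minutes hold 17982 frames, so frame 956 lies in block 0 (frames 0–17981) with 956 frames into that block.
The block's first minute is 1800 frames and the rest 1798 each; 956 frames reaches minute 0, so 0 × 18 + 0 × 2 = 0 labels have been skipped so far.
Adding those back, label number 956 + 0 = 956 at 30 labels/s is 31 s + 26 f = 0 h 0 min 31 s frame 26, i.e. 00:00:31;26.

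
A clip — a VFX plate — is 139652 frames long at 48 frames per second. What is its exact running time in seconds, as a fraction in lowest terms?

34913/12 seconds

Running time = 139652 ÷ (48) = 139652 × 1/48 = 34913/12 s.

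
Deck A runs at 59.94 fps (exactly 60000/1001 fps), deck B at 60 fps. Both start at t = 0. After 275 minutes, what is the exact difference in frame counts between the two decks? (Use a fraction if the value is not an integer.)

90000/91 frames

275 min = 16500 s.
A emits 60000/1001 × 16500 = 90000000/91 frames; B emits 60 × 16500 = 990000.
Difference = 90000/91 frames (≈ 989.0110); B is ahead of A.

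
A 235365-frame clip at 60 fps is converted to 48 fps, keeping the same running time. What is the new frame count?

188292 frames

Target frames = source frames × (target rate / source rate) = 235365 × (48)/(60) = 235365 × 4/5 = 188292.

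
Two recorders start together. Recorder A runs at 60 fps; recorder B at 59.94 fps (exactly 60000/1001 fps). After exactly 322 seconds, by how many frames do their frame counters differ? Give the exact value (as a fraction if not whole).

A emits 60 × 322 = 19320 frames; B emits 60000/1001 × 322 = 2760000/143.
Difference = 2760/143 frames (≈ 19.3007); B is behind A.

2760/143 frames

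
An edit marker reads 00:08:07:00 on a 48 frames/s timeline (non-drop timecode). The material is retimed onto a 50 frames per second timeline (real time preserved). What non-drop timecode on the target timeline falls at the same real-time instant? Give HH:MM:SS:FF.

Source frame index: (0×3600 + 8×60 + 7) × 48 + 0 = 23376.
Real time: 23376 / (48) = 487 s.
Target frame: (487) × (50) = 24350.
At 50 labels/s: frame 24350 → 00:08:07:00.

00:08:07:00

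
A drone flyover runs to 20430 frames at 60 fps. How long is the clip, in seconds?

Running time = 20430 / (60) = 340.5 s.

340.5 seconds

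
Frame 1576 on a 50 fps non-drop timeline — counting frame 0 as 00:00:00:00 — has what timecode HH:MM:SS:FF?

00:00:31:26

1576 ÷ 50 = 31 full seconds, remainder 26 frames.
31 s = 0 h 0 min 31 s.
Timecode: 00:00:31:26.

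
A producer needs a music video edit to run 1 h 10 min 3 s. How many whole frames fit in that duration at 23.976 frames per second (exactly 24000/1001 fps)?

100771 frames

1 h 10 min 3 s = 4203 s.
Frames = 4203 × 24000/1001 = 100872000/1001 ≈ 100771.2288.
Complete frames: 100771.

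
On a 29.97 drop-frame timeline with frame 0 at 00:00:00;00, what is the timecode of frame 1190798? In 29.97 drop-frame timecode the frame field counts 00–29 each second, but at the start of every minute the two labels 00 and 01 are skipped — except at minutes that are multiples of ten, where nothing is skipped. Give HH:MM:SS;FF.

11:02:13;00

Ten DF minutes hold 17982 frames, so frame 1190798 lies in block 66 (frames 1186812–1204793) with 3986 frames into that block.
The block's first minute is 1800 frames and the rest 1798 each; 3986 frames reaches minute 2, so 66 × 18 + 2 × 2 = 1192 labels have been skipped so far.
Adding those back, label number 1190798 + 1192 = 1191990 at 30 labels/s is 39733 s + 0 f = 11 h 2 min 13 s frame 0, i.e. 11:02:13;00.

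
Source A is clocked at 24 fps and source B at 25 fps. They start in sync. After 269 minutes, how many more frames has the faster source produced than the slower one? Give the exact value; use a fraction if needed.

269 min = 16140 s.
A emits 24 × 16140 = 387360 frames; B emits 25 × 16140 = 403500.
Difference = 16140 frames; B is ahead of A.

16140 frames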